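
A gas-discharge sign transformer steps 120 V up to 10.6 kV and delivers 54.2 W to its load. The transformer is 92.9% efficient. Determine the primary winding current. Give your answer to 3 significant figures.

I_p ≈ 0.486 A

P_in = P_out/η = 54.2/0.929 = 58.342 W.
I_p = P_in/V_p = 58.342/120 = 0.486 A.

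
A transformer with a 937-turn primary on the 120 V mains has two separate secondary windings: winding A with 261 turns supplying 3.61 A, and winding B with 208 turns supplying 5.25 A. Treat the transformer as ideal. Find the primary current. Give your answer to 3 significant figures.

I_p ≈ 2.17 A

V_A = 120 × 261/937 = 33.426 V; V_B = 120 × 208/937 = 26.638 V.
P_out = V_A I_A + V_B I_B = 33.426×3.61 + 26.638×5.25 = 120.67 + 139.85 = 260.52 W.
Ideal ⇒ P_in = P_out, so I_p = P_out/V_p = 260.52/120 = 2.17 A.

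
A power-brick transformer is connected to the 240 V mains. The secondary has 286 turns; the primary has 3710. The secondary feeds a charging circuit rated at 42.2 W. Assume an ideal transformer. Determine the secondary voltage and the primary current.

V_s = V_p × N_s/N_p = 240 × 286/3710 = 18.501 V.
I_s = P/V_s = 42.2/18.501 = 2.2809 A.
I_p = I_s × N_s/N_p = 2.2809 × 286/3710 = 0.176 A.

V_s ≈ 18.5 V, I_p ≈ 0.176 A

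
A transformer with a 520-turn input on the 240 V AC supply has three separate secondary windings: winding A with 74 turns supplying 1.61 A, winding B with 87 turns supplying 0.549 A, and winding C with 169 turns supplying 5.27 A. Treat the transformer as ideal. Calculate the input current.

V_A = 240 × 74/520 = 34.154 V; V_B = 240 × 87/520 = 40.154 V; V_C = 240 × 169/520 = 78.000 V.
P_out = V_A I_A + V_B I_B + V_C I_C = 34.154×1.61 + 40.154×0.549 + 78.000×5.27 = 54.988 + 22.044 + 411.06 = 488.09 W.
Ideal ⇒ P_in = P_out, so I_in = P_out/V_in = 488.09/240 = 2.03 A.

I_in ≈ 2.03 A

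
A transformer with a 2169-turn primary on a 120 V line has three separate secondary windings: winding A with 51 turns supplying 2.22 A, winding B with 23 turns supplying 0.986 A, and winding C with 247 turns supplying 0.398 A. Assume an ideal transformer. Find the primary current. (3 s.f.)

I_p ≈ 0.108 A

V_A = 120 × 51/2169 = 2.8216 V; V_B = 120 × 23/2169 = 1.2725 V; V_C = 120 × 247/2169 = 13.665 V.
P_out = V_A I_A + V_B I_B + V_C I_C = 2.8216×2.22 + 1.2725×0.986 + 13.665×0.398 = 6.2639 + 1.2547 + 5.4388 = 12.957 W.
Ideal ⇒ P_in = P_out, so I_p = P_out/V_p = 12.957/120 = 0.108 A.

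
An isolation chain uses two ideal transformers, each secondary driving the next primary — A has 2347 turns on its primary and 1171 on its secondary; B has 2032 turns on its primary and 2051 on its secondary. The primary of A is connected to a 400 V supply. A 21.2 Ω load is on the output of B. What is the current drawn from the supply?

I_supply ≈ 4.79 A

Secondary of A: V = 400.00 × 1171/2347 = 199.57 V.
Secondary of B: V = 199.57 × 2051/2032 = 201.44 V.
I_load = 201.44/21.2 = 9.5019 A, so P_out = 201.44 × 9.5019 = 1914.1 W.
All ideal ⇒ P_in = P_out, so I_supply = 1914.1/400 = 4.79 A.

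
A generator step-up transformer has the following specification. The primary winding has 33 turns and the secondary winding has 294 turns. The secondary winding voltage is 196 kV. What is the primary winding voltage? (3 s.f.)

V_p ≈ 22000 V

V_p/V_s = N_p/N_s, so V_p = 196000 × 33/294 = 22000 V.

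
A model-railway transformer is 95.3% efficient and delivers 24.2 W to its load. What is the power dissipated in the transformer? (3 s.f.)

P_loss ≈ 1.19 W

P_in = P_out/η = 24.2/0.953 = 25.3935 W.
P_loss = P_in − P_out = 25.3935 − 24.2 = 1.19 W.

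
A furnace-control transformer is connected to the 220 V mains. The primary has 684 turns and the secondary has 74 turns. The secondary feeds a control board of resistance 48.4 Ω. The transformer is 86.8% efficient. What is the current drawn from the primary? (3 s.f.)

V_s = 220 × 74/684 = 23.801 V.
I_s = V_s/R = 23.801/48.4 = 0.49176 A.
P_out = V_s I_s = 23.801 × 0.49176 = 11.704 W.
P_in = P_out/η = 11.704/0.868 = 13.484 W.
I_p = P_in/V_p = 13.484/220 = 0.0613 A.

I_p ≈ 0.0613 A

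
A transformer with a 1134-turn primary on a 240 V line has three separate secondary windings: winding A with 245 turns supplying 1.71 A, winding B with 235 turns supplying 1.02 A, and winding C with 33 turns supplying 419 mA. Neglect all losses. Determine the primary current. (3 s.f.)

V_A = 240 × 245/1134 = 51.852 V; V_B = 240 × 235/1134 = 49.735 V; V_C = 240 × 33/1134 = 6.9841 V.
P_out = V_A I_A + V_B I_B + V_C I_C = 51.852×1.71 + 49.735×1.02 + 6.9841×0.419 = 88.667 + 50.730 + 2.9263 = 142.32 W.
Ideal ⇒ P_in = P_out, so I_p = P_out/V_p = 142.32/240 = 0.593 A.

I_p ≈ 0.593 A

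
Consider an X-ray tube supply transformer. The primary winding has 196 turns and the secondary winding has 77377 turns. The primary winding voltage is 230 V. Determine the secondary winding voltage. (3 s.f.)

V_s ≈ 90800 V

V_s/V_p = N_s/N_p, so V_s = 230 × 77377/196 = 90800 V.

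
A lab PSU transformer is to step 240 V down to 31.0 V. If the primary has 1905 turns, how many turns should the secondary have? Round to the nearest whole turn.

N_s = 246 turns

N_s/N_p = V_s/V_p, so N_s = 1905 × 31.0/240 = 246.1 ≈ 246 turns.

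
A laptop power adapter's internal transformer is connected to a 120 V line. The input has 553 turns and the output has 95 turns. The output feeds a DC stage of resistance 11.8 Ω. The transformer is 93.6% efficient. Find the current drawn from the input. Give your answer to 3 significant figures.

I_in ≈ 0.321 A

V_out = 120 × 95/553 = 20.615 V.
I_out = V_out/R = 20.615/11.8 = 1.7470 A.
P_out = V_out I_out = 20.615 × 1.7470 = 36.015 W.
P_in = P_out/η = 36.015/0.936 = 38.477 W.
I_in = P_in/V_in = 38.477/120 = 0.321 A.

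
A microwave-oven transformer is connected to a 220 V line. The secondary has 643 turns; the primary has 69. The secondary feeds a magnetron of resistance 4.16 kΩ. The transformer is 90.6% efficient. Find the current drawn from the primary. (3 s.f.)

V_s = 220 × 643/69 = 2050.1 V.
I_s = V_s/R = 2050.1/4160 = 0.49282 A.
P_out = V_s I_s = 2050.1 × 0.49282 = 1010.4 W.
P_in = P_out/η = 1010.4/0.906 = 1115.2 W.
I_p = P_in/V_p = 1115.2/220 = 5.07 A.

I_p ≈ 5.07 A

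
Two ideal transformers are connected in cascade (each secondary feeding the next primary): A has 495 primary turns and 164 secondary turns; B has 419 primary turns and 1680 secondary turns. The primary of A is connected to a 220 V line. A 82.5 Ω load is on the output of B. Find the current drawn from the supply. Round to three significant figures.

After A: V = 220.00 × 164/495 = 72.889 V.
After B: V = 72.889 × 1680/419 = 292.25 V.
I_load = 292.25/82.5 = 3.5424 A, so P_out = 292.25 × 3.5424 = 1035.3 W.
All ideal ⇒ P_in = P_out, so I_supply = 1035.3/220 = 4.71 A.

I_supply ≈ 4.71 A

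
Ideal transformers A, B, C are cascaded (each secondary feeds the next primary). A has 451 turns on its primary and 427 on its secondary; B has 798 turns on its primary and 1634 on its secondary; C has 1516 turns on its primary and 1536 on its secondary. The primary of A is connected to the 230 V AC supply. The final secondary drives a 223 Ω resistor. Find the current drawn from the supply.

After A: V = 230.00 × 427/451 = 217.76 V.
After B: V = 217.76 × 1634/798 = 445.89 V.
After C: V = 445.89 × 1536/1516 = 451.77 V.
I_load = 451.77/223 = 2.0259 A, so P_out = 451.77 × 2.0259 = 915.24 W.
All ideal ⇒ P_in = P_out, so I_supply = 915.24/230 = 3.98 A.

I_supply ≈ 3.98 A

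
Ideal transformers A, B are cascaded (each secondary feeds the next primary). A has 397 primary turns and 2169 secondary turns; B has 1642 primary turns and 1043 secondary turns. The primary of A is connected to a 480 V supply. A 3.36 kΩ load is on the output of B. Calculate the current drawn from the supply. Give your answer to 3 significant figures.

I_supply ≈ 1.72 A

Secondary of A: V = 480.00 × 2169/397 = 2622.5 V.
Secondary of B: V = 2622.5 × 1043/1642 = 1665.8 V.
I_load = 1665.8/3360 = 0.49577 A, so P_out = 1665.8 × 0.49577 = 825.85 W.
All ideal ⇒ P_in = P_out, so I_supply = 825.85/480 = 1.72 A.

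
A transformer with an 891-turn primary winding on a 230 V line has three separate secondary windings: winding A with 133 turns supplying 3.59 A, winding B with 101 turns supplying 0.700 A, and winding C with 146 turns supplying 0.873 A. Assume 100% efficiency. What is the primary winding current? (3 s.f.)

V_A = 230 × 133/891 = 34.332 V; V_B = 230 × 101/891 = 26.072 V; V_C = 230 × 146/891 = 37.688 V.
P_out = V_A I_A + V_B I_B + V_C I_C = 34.332×3.59 + 26.072×0.700 + 37.688×0.873 = 123.25 + 18.250 + 32.902 = 174.40 W.
Ideal ⇒ P_in = P_out, so I_p = P_out/V_p = 174.40/230 = 0.758 A.

I_p ≈ 0.758 A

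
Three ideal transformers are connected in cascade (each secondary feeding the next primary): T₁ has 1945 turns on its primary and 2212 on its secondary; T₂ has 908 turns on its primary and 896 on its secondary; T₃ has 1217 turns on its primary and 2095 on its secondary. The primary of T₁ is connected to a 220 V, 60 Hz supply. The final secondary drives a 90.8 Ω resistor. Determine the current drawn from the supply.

Secondary of T₁: V = 220.00 × 2212/1945 = 250.20 V.
Secondary of T₂: V = 250.20 × 896/908 = 246.89 V.
Secondary of T₃: V = 246.89 × 2095/1217 = 425.01 V.
I_load = 425.01/90.8 = 4.6808 A, so P_out = 425.01 × 4.6808 = 1989.4 W.
All ideal ⇒ P_in = P_out, so I_supply = 1989.4/220 = 9.04 A.

I_supply ≈ 9.04 A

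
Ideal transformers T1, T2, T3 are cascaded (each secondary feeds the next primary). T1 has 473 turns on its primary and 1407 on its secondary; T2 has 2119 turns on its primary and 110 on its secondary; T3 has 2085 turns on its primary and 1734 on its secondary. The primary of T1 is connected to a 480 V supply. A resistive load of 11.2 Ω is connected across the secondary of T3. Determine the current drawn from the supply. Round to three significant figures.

Secondary of T1: V = 480.00 × 1407/473 = 1427.8 V.
Secondary of T2: V = 1427.8 × 110/2119 = 74.120 V.
Secondary of T3: V = 74.120 × 1734/2085 = 61.642 V.
I_load = 61.642/11.2 = 5.5038 A, so P_out = 61.642 × 5.5038 = 339.27 W.
All ideal ⇒ P_in = P_out, so I_supply = 339.27/480 = 0.707 A.

I_supply ≈ 0.707 A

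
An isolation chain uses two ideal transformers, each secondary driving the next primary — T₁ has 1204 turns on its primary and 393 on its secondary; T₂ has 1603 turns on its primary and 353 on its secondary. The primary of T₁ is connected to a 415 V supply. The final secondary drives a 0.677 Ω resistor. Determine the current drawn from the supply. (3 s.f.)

I_supply ≈ 3.17 A

After T₁: V = 415.00 × 393/1204 = 135.46 V.
After T₂: V = 135.46 × 353/1603 = 29.830 V.
I_load = 29.830/0.677 = 44.062 A, so P_out = 29.830 × 44.062 = 1314.4 W.
All ideal ⇒ P_in = P_out, so I_supply = 1314.4/415 = 3.17 A.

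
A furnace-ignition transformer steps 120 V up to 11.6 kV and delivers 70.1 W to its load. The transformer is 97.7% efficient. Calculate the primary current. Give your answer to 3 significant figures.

P_in = P_out/η = 70.1/0.977 = 71.750 W.
I_p = P_in/V_p = 71.750/120 = 0.598 A.

I_p ≈ 0.598 A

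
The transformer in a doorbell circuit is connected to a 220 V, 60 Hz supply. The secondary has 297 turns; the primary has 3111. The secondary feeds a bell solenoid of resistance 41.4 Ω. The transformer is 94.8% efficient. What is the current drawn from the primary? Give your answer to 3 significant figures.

I_p ≈ 0.0511 A

V_s = 220 × 297/3111 = 21.003 V.
I_s = V_s/R = 21.003/41.4 = 0.50732 A.
P_out = V_s I_s = 21.003 × 0.50732 = 10.655 W.
P_in = P_out/η = 10.655/0.948 = 11.240 W.
I_p = P_in/V_p = 11.240/220 = 0.0511 A.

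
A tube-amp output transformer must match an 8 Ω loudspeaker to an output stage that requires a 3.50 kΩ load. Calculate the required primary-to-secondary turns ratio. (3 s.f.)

N_p/N_s ≈ 20.9

Z_p/Z_s = (N_p/N_s)², so N_p/N_s = √(3500/8) = √438 = 20.9.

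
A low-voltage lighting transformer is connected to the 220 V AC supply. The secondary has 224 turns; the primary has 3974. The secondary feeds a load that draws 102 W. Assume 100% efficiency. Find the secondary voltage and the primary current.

V_s ≈ 12.4 V, I_p ≈ 0.464 A

V_s = V_p × N_s/N_p = 220 × 224/3974 = 12.401 V.
I_s = P/V_s = 102/12.401 = 8.2254 A.
I_p = I_s × N_s/N_p = 8.2254 × 224/3974 = 0.464 A.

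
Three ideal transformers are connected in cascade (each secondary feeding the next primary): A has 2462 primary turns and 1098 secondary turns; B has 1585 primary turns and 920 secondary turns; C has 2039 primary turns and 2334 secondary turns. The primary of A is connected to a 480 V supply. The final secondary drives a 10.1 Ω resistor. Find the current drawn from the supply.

I_supply ≈ 4.17 A

After A: V = 480.00 × 1098/2462 = 214.07 V.
After B: V = 214.07 × 920/1585 = 124.26 V.
After C: V = 124.26 × 2334/2039 = 142.23 V.
I_load = 142.23/10.1 = 14.082 A, so P_out = 142.23 × 14.082 = 2003.0 W.
All ideal ⇒ P_in = P_out, so I_supply = 2003.0/480 = 4.17 A.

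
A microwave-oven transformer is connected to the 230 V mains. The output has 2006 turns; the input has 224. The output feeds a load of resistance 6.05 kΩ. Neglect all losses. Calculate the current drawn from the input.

V_out = V_in × N_out/N_in = 230 × 2006/224 = 2059.7 V.
I_out = V_out/R = 2059.7/6050 = 0.34045 A.
For an ideal transformer I_in N_in = I_out N_out, so I_in = 0.34045 × 2006/224 = 3.05 A.

I_in ≈ 3.05 A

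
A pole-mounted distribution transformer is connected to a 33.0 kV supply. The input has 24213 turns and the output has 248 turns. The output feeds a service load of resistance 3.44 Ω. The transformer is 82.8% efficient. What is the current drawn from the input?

V_out = 33000 × 248/24213 = 338.00 V.
I_out = V_out/R = 338.00/3.44 = 98.256 A.
P_out = V_out I_out = 338.00 × 98.256 = 33211 W.
P_in = P_out/η = 33211/0.828 = 40109 W.
I_in = P_in/V_in = 40109/33000 = 1.22 A.

I_in ≈ 1.22 A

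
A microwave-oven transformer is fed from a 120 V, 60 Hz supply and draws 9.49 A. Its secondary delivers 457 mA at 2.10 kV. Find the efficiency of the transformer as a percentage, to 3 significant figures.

η ≈ 84.3%

P_in = 120 × 9.49 = 1138.80 W.
P_out = 2100 × 0.457 = 959.700 W.
η = P_out/P_in = 959.700/1138.80 = 0.843.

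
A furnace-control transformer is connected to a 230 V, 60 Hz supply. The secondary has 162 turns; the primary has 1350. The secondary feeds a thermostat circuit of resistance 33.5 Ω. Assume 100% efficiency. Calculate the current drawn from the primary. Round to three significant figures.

I_p ≈ 0.0989 A

V_s = V_p × N_s/N_p = 230 × 162/1350 = 27.600 V.
I_s = V_s/R = 27.600/33.5 = 0.82388 A.
For an ideal transformer I_p N_p = I_s N_s, so I_p = 0.82388 × 162/1350 = 0.0989 A.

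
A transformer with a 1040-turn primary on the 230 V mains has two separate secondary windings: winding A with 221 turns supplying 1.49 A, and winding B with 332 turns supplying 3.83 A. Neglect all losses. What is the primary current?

V_A = 230 × 221/1040 = 48.875 V; V_B = 230 × 332/1040 = 73.423 V.
P_out = V_A I_A + V_B I_B = 48.875×1.49 + 73.423×3.83 = 72.824 + 281.21 = 354.03 W.
Ideal ⇒ P_in = P_out, so I_p = P_out/V_p = 354.03/230 = 1.54 A.

I_p ≈ 1.54 A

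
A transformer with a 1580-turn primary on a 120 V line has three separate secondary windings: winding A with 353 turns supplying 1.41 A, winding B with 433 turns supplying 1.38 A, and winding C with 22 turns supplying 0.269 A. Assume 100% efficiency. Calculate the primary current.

V_A = 120 × 353/1580 = 26.810 V; V_B = 120 × 433/1580 = 32.886 V; V_C = 120 × 22/1580 = 1.6709 V.
P_out = V_A I_A + V_B I_B + V_C I_C = 26.810×1.41 + 32.886×1.38 + 1.6709×0.269 = 37.802 + 45.383 + 0.44947 = 83.635 W.
Ideal ⇒ P_in = P_out, so I_p = P_out/V_p = 83.635/120 = 0.697 A.

I_p ≈ 0.697 A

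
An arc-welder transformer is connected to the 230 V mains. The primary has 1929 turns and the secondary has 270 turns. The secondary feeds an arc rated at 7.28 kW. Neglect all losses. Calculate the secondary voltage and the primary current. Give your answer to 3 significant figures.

V_s = V_p × N_s/N_p = 230 × 270/1929 = 32.193 V.
I_s = P/V_s = 7280/32.193 = 226.14 A.
I_p = I_s × N_s/N_p = 226.14 × 270/1929 = 31.7 A.

V_s ≈ 32.2 V, I_p ≈ 31.7 A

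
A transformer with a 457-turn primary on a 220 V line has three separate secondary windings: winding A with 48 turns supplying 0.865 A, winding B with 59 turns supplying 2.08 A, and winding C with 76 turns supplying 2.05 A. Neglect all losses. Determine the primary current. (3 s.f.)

I_p ≈ 0.700 A

V_A = 220 × 48/457 = 23.107 V; V_B = 220 × 59/457 = 28.403 V; V_C = 220 × 76/457 = 36.586 V.
P_out = V_A I_A + V_B I_B + V_C I_C = 23.107×0.865 + 28.403×2.08 + 36.586×2.05 = 19.988 + 59.077 + 75.002 = 154.07 W.
Ideal ⇒ P_in = P_out, so I_p = P_out/V_p = 154.07/220 = 0.700 A.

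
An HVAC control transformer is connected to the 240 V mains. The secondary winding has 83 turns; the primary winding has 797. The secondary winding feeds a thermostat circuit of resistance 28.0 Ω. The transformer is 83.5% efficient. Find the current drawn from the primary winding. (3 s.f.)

V_s = 240 × 83/797 = 24.994 V.
I_s = V_s/R = 24.994/28.0 = 0.89263 A.
P_out = V_s I_s = 24.994 × 0.89263 = 22.310 W.
P_in = P_out/η = 22.310/0.835 = 26.719 W.
I_p = P_in/V_p = 26.719/240 = 0.111 A.

I_p ≈ 0.111 A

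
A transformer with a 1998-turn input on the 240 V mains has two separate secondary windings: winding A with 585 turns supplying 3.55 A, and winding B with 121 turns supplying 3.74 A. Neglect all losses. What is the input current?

I_in ≈ 1.27 A

V_A = 240 × 585/1998 = 70.270 V; V_B = 240 × 121/1998 = 14.535 V.
P_out = V_A I_A + V_B I_B = 70.270×3.55 + 14.535×3.74 = 249.46 + 54.359 = 303.82 W.
Ideal ⇒ P_in = P_out, so I_in = P_out/V_in = 303.82/240 = 1.27 A.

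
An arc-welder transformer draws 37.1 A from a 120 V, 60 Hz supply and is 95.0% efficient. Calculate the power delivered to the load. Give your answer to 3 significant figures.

P_in = V_p I_p = 120 × 37.1 = 4452.0 W.
P_out = η P_in = 0.950 × 4452.0 = 4230 W.

P_out ≈ 4230 W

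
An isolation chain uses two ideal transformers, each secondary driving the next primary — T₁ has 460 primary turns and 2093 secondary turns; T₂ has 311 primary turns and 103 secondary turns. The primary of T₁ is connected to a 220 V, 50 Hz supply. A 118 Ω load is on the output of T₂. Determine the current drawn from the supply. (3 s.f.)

After T₁: V = 220.00 × 2093/460 = 1001.0 V.
After T₂: V = 1001.0 × 103/311 = 331.52 V.
I_load = 331.52/118 = 2.8095 A, so P_out = 331.52 × 2.8095 = 931.41 W.
All ideal ⇒ P_in = P_out, so I_supply = 931.41/220 = 4.23 A.

I_supply ≈ 4.23 A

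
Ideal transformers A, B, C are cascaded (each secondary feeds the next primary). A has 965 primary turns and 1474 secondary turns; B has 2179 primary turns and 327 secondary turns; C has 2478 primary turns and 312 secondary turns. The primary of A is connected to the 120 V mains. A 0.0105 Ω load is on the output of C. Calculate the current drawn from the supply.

I_supply ≈ 9.52 A

Secondary of A: V = 120.00 × 1474/965 = 183.30 V.
Secondary of B: V = 183.30 × 327/2179 = 27.507 V.
Secondary of C: V = 27.507 × 312/2478 = 3.4633 V.
I_load = 3.4633/0.0105 = 329.84 A, so P_out = 3.4633 × 329.84 = 1142.4 W.
All ideal ⇒ P_in = P_out, so I_supply = 1142.4/120 = 9.52 A.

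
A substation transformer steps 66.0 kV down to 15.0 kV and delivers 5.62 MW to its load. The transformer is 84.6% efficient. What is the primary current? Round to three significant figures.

I_p ≈ 101 A

P_in = P_out/η = 5.62×10^6/0.846 = 6.6430×10^6 W.
I_p = P_in/V_p = 6.6430×10^6/66000 = 101 A.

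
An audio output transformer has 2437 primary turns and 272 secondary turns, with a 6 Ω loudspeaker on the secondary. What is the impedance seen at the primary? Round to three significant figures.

Z_p ≈ 482 Ω

Z_p = (N_p/N_s)² × Z_s = (2437/272)² × 6 = 482 Ω.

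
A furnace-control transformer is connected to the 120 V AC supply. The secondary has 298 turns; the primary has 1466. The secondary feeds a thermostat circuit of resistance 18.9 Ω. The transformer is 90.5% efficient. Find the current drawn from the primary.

V_s = 120 × 298/1466 = 24.393 V.
I_s = V_s/R = 24.393/18.9 = 1.2906 A.
P_out = V_s I_s = 24.393 × 1.2906 = 31.482 W.
P_in = P_out/η = 31.482/0.905 = 34.787 W.
I_p = P_in/V_p = 34.787/120 = 0.290 A.

I_p ≈ 0.290 A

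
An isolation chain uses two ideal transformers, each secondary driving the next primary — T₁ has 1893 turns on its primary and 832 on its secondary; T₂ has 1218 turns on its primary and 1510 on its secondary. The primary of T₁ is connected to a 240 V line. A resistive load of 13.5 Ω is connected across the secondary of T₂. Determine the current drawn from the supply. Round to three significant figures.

Secondary of T₁: V = 240.00 × 832/1893 = 105.48 V.
Secondary of T₂: V = 105.48 × 1510/1218 = 130.77 V.
I_load = 130.77/13.5 = 9.6868 A, so P_out = 130.77 × 9.6868 = 1266.8 W.
All ideal ⇒ P_in = P_out, so I_supply = 1266.8/240 = 5.28 A.

I_supply ≈ 5.28 A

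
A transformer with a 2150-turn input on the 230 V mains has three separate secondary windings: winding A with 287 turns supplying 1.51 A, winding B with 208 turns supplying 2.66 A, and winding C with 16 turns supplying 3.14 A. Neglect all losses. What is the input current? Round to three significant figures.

V_A = 230 × 287/2150 = 30.702 V; V_B = 230 × 208/2150 = 22.251 V; V_C = 230 × 16/2150 = 1.7116 V.
P_out = V_A I_A + V_B I_B + V_C I_C = 30.702×1.51 + 22.251×2.66 + 1.7116×3.14 = 46.361 + 59.188 + 5.3745 = 110.92 W.
Ideal ⇒ P_in = P_out, so I_in = P_out/V_in = 110.92/230 = 0.482 A.

I_in ≈ 0.482 A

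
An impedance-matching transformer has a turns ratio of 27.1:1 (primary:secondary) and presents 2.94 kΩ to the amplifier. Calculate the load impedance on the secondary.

Z_s ≈ 4.00 Ω

Z_s = Z_p/(N_p/N_s)² = 2940/27.1² = 4.00 Ω.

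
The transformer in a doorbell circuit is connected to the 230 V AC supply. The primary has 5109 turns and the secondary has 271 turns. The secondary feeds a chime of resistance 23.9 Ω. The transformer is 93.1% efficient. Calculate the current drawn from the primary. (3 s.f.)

I_p ≈ 0.0291 A

V_s = 230 × 271/5109 = 12.200 V.
I_s = V_s/R = 12.200/23.9 = 0.51046 A.
P_out = V_s I_s = 12.200 × 0.51046 = 6.2277 W.
P_in = P_out/η = 6.2277/0.931 = 6.6892 W.
I_p = P_in/V_p = 6.6892/230 = 0.0291 A.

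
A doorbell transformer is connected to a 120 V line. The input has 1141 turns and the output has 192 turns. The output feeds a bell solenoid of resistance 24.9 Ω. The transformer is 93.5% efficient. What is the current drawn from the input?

I_in ≈ 0.146 A

V_out = 120 × 192/1141 = 20.193 V.
I_out = V_out/R = 20.193/24.9 = 0.81096 A.
P_out = V_out I_out = 20.193 × 0.81096 = 16.375 W.
P_in = P_out/η = 16.375/0.935 = 17.514 W.
I_in = P_in/V_in = 17.514/120 = 0.146 A.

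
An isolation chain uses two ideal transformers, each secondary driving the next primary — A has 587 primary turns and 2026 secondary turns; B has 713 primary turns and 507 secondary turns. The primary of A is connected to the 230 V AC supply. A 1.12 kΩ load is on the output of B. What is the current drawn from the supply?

Secondary of A: V = 230.00 × 2026/587 = 793.83 V.
Secondary of B: V = 793.83 × 507/713 = 564.48 V.
I_load = 564.48/1120 = 0.50400 A, so P_out = 564.48 × 0.50400 = 284.50 W.
All ideal ⇒ P_in = P_out, so I_supply = 284.50/230 = 1.24 A.

I_supply ≈ 1.24 A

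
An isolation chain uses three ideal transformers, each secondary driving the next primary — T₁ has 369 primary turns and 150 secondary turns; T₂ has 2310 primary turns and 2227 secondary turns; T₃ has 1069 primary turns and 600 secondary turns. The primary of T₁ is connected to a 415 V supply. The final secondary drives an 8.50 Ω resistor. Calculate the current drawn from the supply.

I_supply ≈ 2.36 A

After T₁: V = 415.00 × 150/369 = 168.70 V.
After T₂: V = 168.70 × 2227/2310 = 162.64 V.
After T₃: V = 162.64 × 600/1069 = 91.284 V.
I_load = 91.284/8.50 = 10.739 A, so P_out = 91.284 × 10.739 = 980.33 W.
All ideal ⇒ P_in = P_out, so I_supply = 980.33/415 = 2.36 A.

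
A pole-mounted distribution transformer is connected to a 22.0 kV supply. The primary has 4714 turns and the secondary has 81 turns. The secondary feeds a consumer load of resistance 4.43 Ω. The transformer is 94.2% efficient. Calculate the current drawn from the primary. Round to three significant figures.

V_s = 22000 × 81/4714 = 378.02 V.
I_s = V_s/R = 378.02/4.43 = 85.332 A.
P_out = V_s I_s = 378.02 × 85.332 = 32258 W.
P_in = P_out/η = 32258/0.942 = 34244 W.
I_p = P_in/V_p = 34244/22000 = 1.56 A.

I_p ≈ 1.56 A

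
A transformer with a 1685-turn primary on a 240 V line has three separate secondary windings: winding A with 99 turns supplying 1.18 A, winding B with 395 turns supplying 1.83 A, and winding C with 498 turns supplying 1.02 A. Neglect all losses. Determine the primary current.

I_p ≈ 0.800 A

V_A = 240 × 99/1685 = 14.101 V; V_B = 240 × 395/1685 = 56.261 V; V_C = 240 × 498/1685 = 70.932 V.
P_out = V_A I_A + V_B I_B + V_C I_C = 14.101×1.18 + 56.261×1.83 + 70.932×1.02 = 16.639 + 102.96 + 72.350 = 191.95 W.
Ideal ⇒ P_in = P_out, so I_p = P_out/V_p = 191.95/240 = 0.800 A.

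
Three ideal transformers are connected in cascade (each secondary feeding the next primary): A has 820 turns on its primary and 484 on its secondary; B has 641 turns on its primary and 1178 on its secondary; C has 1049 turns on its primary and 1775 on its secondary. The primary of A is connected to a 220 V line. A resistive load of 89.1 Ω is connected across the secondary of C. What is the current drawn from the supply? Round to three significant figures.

After A: V = 220.00 × 484/820 = 129.85 V.
After B: V = 129.85 × 1178/641 = 238.64 V.
After C: V = 238.64 × 1775/1049 = 403.80 V.
I_load = 403.80/89.1 = 4.5320 A, so P_out = 403.80 × 4.5320 = 1830.0 W.
All ideal ⇒ P_in = P_out, so I_supply = 1830.0/220 = 8.32 A.

I_supply ≈ 8.32 A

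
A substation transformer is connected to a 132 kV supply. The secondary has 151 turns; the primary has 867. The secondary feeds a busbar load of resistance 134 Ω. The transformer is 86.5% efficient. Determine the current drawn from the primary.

V_s = 132000 × 151/867 = 22990 V.
I_s = V_s/R = 22990/134 = 171.56 A.
P_out = V_s I_s = 22990 × 171.56 = 3.9442×10^6 W.
P_in = P_out/η = 3.9442×10^6/0.865 = 4.5598×10^6 W.
I_p = P_in/V_p = 4.5598×10^6/132000 = 34.5 A.

I_p ≈ 34.5 A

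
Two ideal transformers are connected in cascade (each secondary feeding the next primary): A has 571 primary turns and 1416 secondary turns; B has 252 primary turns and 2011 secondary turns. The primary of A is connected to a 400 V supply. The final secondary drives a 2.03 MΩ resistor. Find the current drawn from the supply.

After A: V = 400.00 × 1416/571 = 991.94 V.
After B: V = 991.94 × 2011/252 = 7915.9 V.
I_load = 7915.9/(2.03×10^6) = 0.0038994 A, so P_out = 7915.9 × 0.0038994 = 30.867 W.
All ideal ⇒ P_in = P_out, so I_supply = 30.867/400 = 0.0772 A.

I_supply ≈ 0.0772 A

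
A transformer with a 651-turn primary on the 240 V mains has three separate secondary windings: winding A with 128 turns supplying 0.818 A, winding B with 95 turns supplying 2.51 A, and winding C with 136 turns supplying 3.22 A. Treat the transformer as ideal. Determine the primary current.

V_A = 240 × 128/651 = 47.189 V; V_B = 240 × 95/651 = 35.023 V; V_C = 240 × 136/651 = 50.138 V.
P_out = V_A I_A + V_B I_B + V_C I_C = 47.189×0.818 + 35.023×2.51 + 50.138×3.22 = 38.601 + 87.908 + 161.45 = 287.95 W.
Ideal ⇒ P_in = P_out, so I_p = P_out/V_p = 287.95/240 = 1.20 A.

I_p ≈ 1.20 A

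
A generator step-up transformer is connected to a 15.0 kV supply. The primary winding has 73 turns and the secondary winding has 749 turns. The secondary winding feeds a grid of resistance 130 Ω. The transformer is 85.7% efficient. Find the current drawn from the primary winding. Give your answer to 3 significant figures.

V_s = 15000 × 749/73 = 153900 V.
I_s = V_s/R = 153900/130 = 1183.9 A.
P_out = V_s I_s = 153900 × 1183.9 = 1.8220×10^8 W.
P_in = P_out/η = 1.8220×10^8/0.857 = 2.1261×10^8 W.
I_p = P_in/V_p = 2.1261×10^8/15000 = 14200 A.

I_p ≈ 14200 A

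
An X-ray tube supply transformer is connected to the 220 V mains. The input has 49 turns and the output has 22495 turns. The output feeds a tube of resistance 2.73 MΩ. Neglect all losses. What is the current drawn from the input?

I_in ≈ 17.0 A

V_out = V_in × N_out/N_in = 220 × 22495/49 = 101000 V.
I_out = V_out/R = 101000/(2.73×10^6) = 0.036996 A.
For an ideal transformer I_in N_in = I_out N_out, so I_in = 0.036996 × 22495/49 = 17.0 A.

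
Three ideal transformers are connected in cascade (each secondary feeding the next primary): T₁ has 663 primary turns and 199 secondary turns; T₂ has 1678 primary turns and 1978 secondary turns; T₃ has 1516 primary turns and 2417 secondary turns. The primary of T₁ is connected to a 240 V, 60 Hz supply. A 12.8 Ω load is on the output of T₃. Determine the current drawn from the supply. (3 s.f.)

Secondary of T₁: V = 240.00 × 199/663 = 72.036 V.
Secondary of T₂: V = 72.036 × 1978/1678 = 84.915 V.
Secondary of T₃: V = 84.915 × 2417/1516 = 135.38 V.
I_load = 135.38/12.8 = 10.577 A, so P_out = 135.38 × 10.577 = 1431.9 W.
All ideal ⇒ P_in = P_out, so I_supply = 1431.9/240 = 5.97 A.

I_supply ≈ 5.97 A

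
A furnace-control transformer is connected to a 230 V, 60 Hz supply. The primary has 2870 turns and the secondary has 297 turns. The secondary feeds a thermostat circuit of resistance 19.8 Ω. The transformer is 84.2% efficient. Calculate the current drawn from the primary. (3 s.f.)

I_p ≈ 0.148 A

V_s = 230 × 297/2870 = 23.801 V.
I_s = V_s/R = 23.801/19.8 = 1.2021 A.
P_out = V_s I_s = 23.801 × 1.2021 = 28.611 W.
P_in = P_out/η = 28.611/0.842 = 33.980 W.
I_p = P_in/V_p = 33.980/230 = 0.148 A.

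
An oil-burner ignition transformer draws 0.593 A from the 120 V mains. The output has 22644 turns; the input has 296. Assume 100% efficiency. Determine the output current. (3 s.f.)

I_out/I_in = N_in/N_out, so I_out = 0.593 × 296/22644 = 0.00775 A.

I_out ≈ 0.00775 A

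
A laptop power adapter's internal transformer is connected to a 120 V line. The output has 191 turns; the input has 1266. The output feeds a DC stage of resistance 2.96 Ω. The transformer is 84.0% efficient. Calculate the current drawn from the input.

I_in ≈ 1.10 A

V_out = 120 × 191/1266 = 18.104 V.
I_out = V_out/R = 18.104/2.96 = 6.1163 A.
P_out = V_out I_out = 18.104 × 6.1163 = 110.73 W.
P_in = P_out/η = 110.73/0.840 = 131.82 W.
I_in = P_in/V_in = 131.82/120 = 1.10 A.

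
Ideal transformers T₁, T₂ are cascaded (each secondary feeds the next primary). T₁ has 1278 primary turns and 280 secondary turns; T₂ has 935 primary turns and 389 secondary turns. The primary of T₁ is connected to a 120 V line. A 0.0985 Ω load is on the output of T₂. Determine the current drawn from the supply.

After T₁: V = 120.00 × 280/1278 = 26.291 V.
After T₂: V = 26.291 × 389/935 = 10.938 V.
I_load = 10.938/0.0985 = 111.05 A, so P_out = 10.938 × 111.05 = 1214.7 W.
All ideal ⇒ P_in = P_out, so I_supply = 1214.7/120 = 10.1 A.

I_supply ≈ 10.1 A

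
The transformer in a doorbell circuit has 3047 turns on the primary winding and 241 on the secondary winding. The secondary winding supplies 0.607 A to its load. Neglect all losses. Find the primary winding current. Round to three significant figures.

I_p ≈ 0.0480 A

For an ideal transformer I_p/I_s = N_s/N_p, so I_p = 0.607 × 241/3047 = 0.0480 A.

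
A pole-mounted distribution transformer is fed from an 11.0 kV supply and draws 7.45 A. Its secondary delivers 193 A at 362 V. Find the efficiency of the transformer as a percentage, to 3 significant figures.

P_in = 11000 × 7.45 = 81950.0 W.
P_out = 362 × 193 = 69866.0 W.
η = P_out/P_in = 69866.0/81950.0 = 0.853.

η ≈ 85.3%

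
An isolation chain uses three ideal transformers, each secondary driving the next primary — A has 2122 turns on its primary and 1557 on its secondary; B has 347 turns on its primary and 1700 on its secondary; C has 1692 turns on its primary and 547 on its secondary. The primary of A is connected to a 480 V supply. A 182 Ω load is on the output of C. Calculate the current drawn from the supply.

I_supply ≈ 3.56 A

Secondary of A: V = 480.00 × 1557/2122 = 352.20 V.
Secondary of B: V = 352.20 × 1700/347 = 1725.5 V.
Secondary of C: V = 1725.5 × 547/1692 = 557.82 V.
I_load = 557.82/182 = 3.0649 A, so P_out = 557.82 × 3.0649 = 1709.7 W.
All ideal ⇒ P_in = P_out, so I_supply = 1709.7/480 = 3.56 A.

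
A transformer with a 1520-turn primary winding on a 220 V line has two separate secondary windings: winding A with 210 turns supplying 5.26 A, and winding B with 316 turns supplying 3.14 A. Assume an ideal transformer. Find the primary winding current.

I_p ≈ 1.38 A

V_A = 220 × 210/1520 = 30.395 V; V_B = 220 × 316/1520 = 45.737 V.
P_out = V_A I_A + V_B I_B = 30.395×5.26 + 45.737×3.14 = 159.88 + 143.61 = 303.49 W.
Ideal ⇒ P_in = P_out, so I_p = P_out/V_p = 303.49/220 = 1.38 A.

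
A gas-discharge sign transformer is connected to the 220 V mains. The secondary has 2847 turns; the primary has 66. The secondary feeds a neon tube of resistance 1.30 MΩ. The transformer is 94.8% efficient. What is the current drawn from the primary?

I_p ≈ 0.332 A

V_s = 220 × 2847/66 = 9490.0 V.
I_s = V_s/R = 9490.0/(1.30×10^6) = 0.0073000 A.
P_out = V_s I_s = 9490.0 × 0.0073000 = 69.277 W.
P_in = P_out/η = 69.277/0.948 = 73.077 W.
I_p = P_in/V_p = 73.077/220 = 0.332 A.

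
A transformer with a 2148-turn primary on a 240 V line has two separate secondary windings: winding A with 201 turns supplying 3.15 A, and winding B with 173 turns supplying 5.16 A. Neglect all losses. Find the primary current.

V_A = 240 × 201/2148 = 22.458 V; V_B = 240 × 173/2148 = 19.330 V.
P_out = V_A I_A + V_B I_B = 22.458×3.15 + 19.330×5.16 = 70.743 + 99.741 = 170.48 W.
Ideal ⇒ P_in = P_out, so I_p = P_out/V_p = 170.48/240 = 0.710 A.

I_p ≈ 0.710 A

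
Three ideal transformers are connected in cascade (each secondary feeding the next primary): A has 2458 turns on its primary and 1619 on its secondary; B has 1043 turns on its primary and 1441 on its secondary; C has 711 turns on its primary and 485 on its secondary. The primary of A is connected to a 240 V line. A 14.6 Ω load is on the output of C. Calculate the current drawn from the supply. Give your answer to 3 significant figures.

After A: V = 240.00 × 1619/2458 = 158.08 V.
After B: V = 158.08 × 1441/1043 = 218.40 V.
After C: V = 218.40 × 485/711 = 148.98 V.
I_load = 148.98/14.6 = 10.204 A, so P_out = 148.98 × 10.204 = 1520.2 W.
All ideal ⇒ P_in = P_out, so I_supply = 1520.2/240 = 6.33 A.

I_supply ≈ 6.33 A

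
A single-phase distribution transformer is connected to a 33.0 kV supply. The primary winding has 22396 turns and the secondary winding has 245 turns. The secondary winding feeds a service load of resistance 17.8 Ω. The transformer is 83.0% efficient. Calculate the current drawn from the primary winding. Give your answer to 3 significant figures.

V_s = 33000 × 245/22396 = 361.00 V.
I_s = V_s/R = 361.00/17.8 = 20.281 A.
P_out = V_s I_s = 361.00 × 20.281 = 7321.5 W.
P_in = P_out/η = 7321.5/0.830 = 8821.1 W.
I_p = P_in/V_p = 8821.1/33000 = 0.267 A.

I_p ≈ 0.267 A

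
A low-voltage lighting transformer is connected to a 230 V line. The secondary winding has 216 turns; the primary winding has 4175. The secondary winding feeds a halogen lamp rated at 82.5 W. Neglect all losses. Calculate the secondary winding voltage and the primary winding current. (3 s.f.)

V_s = V_p × N_s/N_p = 230 × 216/4175 = 11.899 V.
I_s = P/V_s = 82.5/11.899 = 6.9331 A.
I_p = I_s × N_s/N_p = 6.9331 × 216/4175 = 0.359 A.

V_s ≈ 11.9 V, I_p ≈ 0.359 A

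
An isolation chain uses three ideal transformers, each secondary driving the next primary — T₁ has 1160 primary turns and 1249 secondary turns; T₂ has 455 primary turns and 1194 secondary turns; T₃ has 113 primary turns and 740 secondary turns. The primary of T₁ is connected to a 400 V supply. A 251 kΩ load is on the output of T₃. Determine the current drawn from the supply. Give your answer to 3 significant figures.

I_supply ≈ 0.546 A

Secondary of T₁: V = 400.00 × 1249/1160 = 430.69 V.
Secondary of T₂: V = 430.69 × 1194/455 = 1130.2 V.
Secondary of T₃: V = 1130.2 × 740/113 = 7401.3 V.
I_load = 7401.3/251000 = 0.029487 A, so P_out = 7401.3 × 0.029487 = 218.25 W.
All ideal ⇒ P_in = P_out, so I_supply = 218.25/400 = 0.546 A.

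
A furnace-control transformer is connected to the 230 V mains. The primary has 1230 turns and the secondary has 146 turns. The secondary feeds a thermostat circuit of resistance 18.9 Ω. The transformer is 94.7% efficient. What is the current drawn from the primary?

I_p ≈ 0.181 A

V_s = 230 × 146/1230 = 27.301 V.
I_s = V_s/R = 27.301/18.9 = 1.4445 A.
P_out = V_s I_s = 27.301 × 1.4445 = 39.436 W.
P_in = P_out/η = 39.436/0.947 = 41.643 W.
I_p = P_in/V_p = 41.643/230 = 0.181 A.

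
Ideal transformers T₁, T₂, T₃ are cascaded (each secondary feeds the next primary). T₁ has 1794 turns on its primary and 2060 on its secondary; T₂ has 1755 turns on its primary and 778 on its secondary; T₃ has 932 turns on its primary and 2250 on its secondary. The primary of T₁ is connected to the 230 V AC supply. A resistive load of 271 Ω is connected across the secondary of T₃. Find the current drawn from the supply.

After T₁: V = 230.00 × 2060/1794 = 264.10 V.
After T₂: V = 264.10 × 778/1755 = 117.08 V.
After T₃: V = 117.08 × 2250/932 = 282.65 V.
I_load = 282.65/271 = 1.0430 A, so P_out = 282.65 × 1.0430 = 294.79 W.
All ideal ⇒ P_in = P_out, so I_supply = 294.79/230 = 1.28 A.

I_supply ≈ 1.28 A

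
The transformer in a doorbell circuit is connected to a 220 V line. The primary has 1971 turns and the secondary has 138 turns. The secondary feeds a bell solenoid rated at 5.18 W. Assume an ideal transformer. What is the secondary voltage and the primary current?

V_s = V_p × N_s/N_p = 220 × 138/1971 = 15.403 V.
I_s = P/V_s = 5.18/15.403 = 0.33629 A.
I_p = I_s × N_s/N_p = 0.33629 × 138/1971 = 0.0235 A.

V_s ≈ 15.4 V, I_p ≈ 0.0235 A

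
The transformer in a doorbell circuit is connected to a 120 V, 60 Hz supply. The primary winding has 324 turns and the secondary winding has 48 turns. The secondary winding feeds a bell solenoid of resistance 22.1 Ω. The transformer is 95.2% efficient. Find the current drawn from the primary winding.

V_s = 120 × 48/324 = 17.778 V.
I_s = V_s/R = 17.778/22.1 = 0.80442 A.
P_out = V_s I_s = 17.778 × 0.80442 = 14.301 W.
P_in = P_out/η = 14.301/0.952 = 15.022 W.
I_p = P_in/V_p = 15.022/120 = 0.125 A.

I_p ≈ 0.125 A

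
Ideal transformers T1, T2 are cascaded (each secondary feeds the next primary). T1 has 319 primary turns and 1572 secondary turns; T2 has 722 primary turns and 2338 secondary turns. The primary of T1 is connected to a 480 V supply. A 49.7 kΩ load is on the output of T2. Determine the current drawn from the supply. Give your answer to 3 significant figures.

I_supply ≈ 2.46 A

After T1: V = 480.00 × 1572/319 = 2365.4 V.
After T2: V = 2365.4 × 2338/722 = 7659.7 V.
I_load = 7659.7/49700 = 0.15412 A, so P_out = 7659.7 × 0.15412 = 1180.5 W.
All ideal ⇒ P_in = P_out, so I_supply = 1180.5/480 = 2.46 A.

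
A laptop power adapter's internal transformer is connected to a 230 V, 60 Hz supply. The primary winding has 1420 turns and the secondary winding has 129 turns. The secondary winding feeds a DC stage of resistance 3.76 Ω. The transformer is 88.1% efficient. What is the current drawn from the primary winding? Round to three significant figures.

V_s = 230 × 129/1420 = 20.894 V.
I_s = V_s/R = 20.894/3.76 = 5.5570 A.
P_out = V_s I_s = 20.894 × 5.5570 = 116.11 W.
P_in = P_out/η = 116.11/0.881 = 131.79 W.
I_p = P_in/V_p = 131.79/230 = 0.573 A.

I_p ≈ 0.573 A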